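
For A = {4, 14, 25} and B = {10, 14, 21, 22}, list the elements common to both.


A ∩ B = elements in both A and B
A = {4, 14, 25}
B = {10, 14, 21, 22}
A ∩ B = {14}

A ∩ B = {14}


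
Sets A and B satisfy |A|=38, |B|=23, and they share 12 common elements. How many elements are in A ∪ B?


|A ∪ B| = |A| + |B| - |A ∩ B|
= 38 + 23 - 12
= 49

|A ∪ B| = 49


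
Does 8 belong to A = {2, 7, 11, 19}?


A = {2, 7, 11, 19}
Checking if 8 is in A
8 is not in A → False

8 ∉ A


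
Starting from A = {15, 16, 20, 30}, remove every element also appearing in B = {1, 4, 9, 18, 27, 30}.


A \ B = elements in A but not in B
A = {15, 16, 20, 30}
B = {1, 4, 9, 18, 27, 30}
Remove from A any elements in B
A \ B = {15, 16, 20}

A \ B = {15, 16, 20}


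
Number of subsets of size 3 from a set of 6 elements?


C(n,k) = n! / (k!(n-k)!)
C(6,3) = 6! / (3!3!)
= 20

C(6,3) = 20


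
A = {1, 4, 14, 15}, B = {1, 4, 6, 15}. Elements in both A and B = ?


A = {1, 4, 14, 15}
B = {1, 4, 6, 15}
Region: in both A and B
Elements: {1, 4, 15}

Elements in both A and B: {1, 4, 15}


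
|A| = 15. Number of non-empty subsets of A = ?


Total subsets = 2^n = 2^15 = 32768
Non-empty subsets exclude the empty set: 2^n - 1
= 32768 - 1
= 32767

Number of non-empty subsets = 32767


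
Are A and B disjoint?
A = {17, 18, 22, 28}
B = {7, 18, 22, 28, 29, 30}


Disjoint means A ∩ B = ∅.
A ∩ B = {18, 22, 28}
A ∩ B ≠ ∅, so A and B are NOT disjoint.

No, A and B are not disjoint (A ∩ B = {18, 22, 28})


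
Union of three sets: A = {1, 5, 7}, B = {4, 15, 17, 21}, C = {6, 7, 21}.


A ∪ B = {1, 4, 5, 7, 15, 17, 21}
(A ∪ B) ∪ C = {1, 4, 5, 6, 7, 15, 17, 21}

A ∪ B ∪ C = {1, 4, 5, 6, 7, 15, 17, 21}


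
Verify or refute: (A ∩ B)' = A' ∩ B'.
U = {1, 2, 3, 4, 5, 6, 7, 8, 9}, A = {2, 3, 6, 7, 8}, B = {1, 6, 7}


LHS: A ∩ B = {6, 7}
(A ∩ B)' = U \ (A ∩ B) = {1, 2, 3, 4, 5, 8, 9}
A' = {1, 4, 5, 9}, B' = {2, 3, 4, 5, 8, 9}
Claimed RHS: A' ∩ B' = {4, 5, 9}
Identity is INVALID: LHS = {1, 2, 3, 4, 5, 8, 9} but the RHS claimed here equals {4, 5, 9}. The correct form is (A ∩ B)' = A' ∪ B'.

Identity is invalid: (A ∩ B)' = {1, 2, 3, 4, 5, 8, 9} but A' ∩ B' = {4, 5, 9}. The correct De Morgan law is (A ∩ B)' = A' ∪ B'.


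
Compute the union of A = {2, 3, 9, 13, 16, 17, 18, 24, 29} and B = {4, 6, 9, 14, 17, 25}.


A ∪ B = all elements in A or B (or both)
A = {2, 3, 9, 13, 16, 17, 18, 24, 29}
B = {4, 6, 9, 14, 17, 25}
A ∪ B = {2, 3, 4, 6, 9, 13, 14, 16, 17, 18, 24, 25, 29}

A ∪ B = {2, 3, 4, 6, 9, 13, 14, 16, 17, 18, 24, 25, 29}


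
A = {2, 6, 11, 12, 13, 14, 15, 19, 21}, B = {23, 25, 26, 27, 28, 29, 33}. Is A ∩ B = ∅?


Disjoint means A ∩ B = ∅.
A ∩ B = ∅
A ∩ B = ∅, so A and B are disjoint.

Yes, A and B are disjoint


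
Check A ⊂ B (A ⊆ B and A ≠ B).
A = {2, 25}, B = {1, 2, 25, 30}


A ⊂ B requires: A ⊆ B AND A ≠ B.
A ⊆ B? Yes
A = B? No
A ⊂ B: Yes (A is a proper subset of B)

Yes, A ⊂ B


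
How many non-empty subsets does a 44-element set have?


Total subsets = 2^n = 2^44 = 17592186044416
Non-empty subsets exclude the empty set: 2^n - 1
= 17592186044416 - 1
= 17592186044415

Number of non-empty subsets = 17592186044415


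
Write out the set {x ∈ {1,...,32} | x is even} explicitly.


Checking each candidate:
Condition: even numbers in {1,...,32}
Result = {2, 4, 6, 8, 10, 12, 14, 16, 18, 20, 22, 24, 26, 28, 30, 32}

{2, 4, 6, 8, 10, 12, 14, 16, 18, 20, 22, 24, 26, 28, 30, 32}


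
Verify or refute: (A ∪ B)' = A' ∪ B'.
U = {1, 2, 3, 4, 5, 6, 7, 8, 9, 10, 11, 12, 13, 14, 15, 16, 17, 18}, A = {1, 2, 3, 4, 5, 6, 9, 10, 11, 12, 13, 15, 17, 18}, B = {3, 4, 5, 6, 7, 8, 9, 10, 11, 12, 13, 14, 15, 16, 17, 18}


LHS: A ∪ B = {1, 2, 3, 4, 5, 6, 7, 8, 9, 10, 11, 12, 13, 14, 15, 16, 17, 18}
(A ∪ B)' = U \ (A ∪ B) = ∅
A' = {7, 8, 14, 16}, B' = {1, 2}
Claimed RHS: A' ∪ B' = {1, 2, 7, 8, 14, 16}
Identity is INVALID: LHS = ∅ but the RHS claimed here equals {1, 2, 7, 8, 14, 16}. The correct form is (A ∪ B)' = A' ∩ B'.

Identity is invalid: (A ∪ B)' = ∅ but A' ∪ B' = {1, 2, 7, 8, 14, 16}. The correct De Morgan law is (A ∪ B)' = A' ∩ B'.


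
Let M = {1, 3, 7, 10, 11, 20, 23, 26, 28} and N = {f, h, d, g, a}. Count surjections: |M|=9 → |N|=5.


n = |M| = 9, k = |N| = 5. Surjections via inclusion-exclusion:
S(n,k) = Σ(-1)^i × C(k,i) × (k-i)^n, i=0 to k
i=0: (-1)^0×C(5,0)×5^9 = 1953125
i=1: (-1)^1×C(5,1)×4^9 = -1310720
i=2: (-1)^2×C(5,2)×3^9 = 196830
i=3: (-1)^3×C(5,3)×2^9 = -5120
i=4: (-1)^4×C(5,4)×1^9 = 5
i=5: (-1)^5×C(5,5)×0^9 = 0
Total = 834120

Number of surjections = 834120


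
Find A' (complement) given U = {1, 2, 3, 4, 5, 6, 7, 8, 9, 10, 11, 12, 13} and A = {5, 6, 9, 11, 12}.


Aᶜ = U \ A = elements in U but not in A
U = {1, 2, 3, 4, 5, 6, 7, 8, 9, 10, 11, 12, 13}
A = {5, 6, 9, 11, 12}
Aᶜ = {1, 2, 3, 4, 7, 8, 10, 13}

Aᶜ = {1, 2, 3, 4, 7, 8, 10, 13}


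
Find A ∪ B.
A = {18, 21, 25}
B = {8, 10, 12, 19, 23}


A ∪ B = all elements in A or B (or both)
A = {18, 21, 25}
B = {8, 10, 12, 19, 23}
A ∪ B = {8, 10, 12, 18, 19, 21, 23, 25}

A ∪ B = {8, 10, 12, 18, 19, 21, 23, 25}


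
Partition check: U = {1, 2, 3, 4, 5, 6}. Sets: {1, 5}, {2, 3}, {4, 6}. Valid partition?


A partition requires: (1) non-empty parts, (2) pairwise disjoint, (3) union = U
Parts: {1, 5}, {2, 3}, {4, 6}
Union of parts: {1, 2, 3, 4, 5, 6}
U = {1, 2, 3, 4, 5, 6}
All non-empty? True
Pairwise disjoint? True
Covers U? True

Yes, valid partition


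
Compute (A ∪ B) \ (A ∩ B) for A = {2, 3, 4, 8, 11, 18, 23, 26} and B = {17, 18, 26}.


A △ B = (A \ B) ∪ (B \ A) = elements in exactly one of A or B
A \ B = {2, 3, 4, 8, 11, 23}
B \ A = {17}
A △ B = {2, 3, 4, 8, 11, 17, 23}

A △ B = {2, 3, 4, 8, 11, 17, 23}


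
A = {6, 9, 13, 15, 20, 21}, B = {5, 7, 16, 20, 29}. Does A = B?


Two sets are equal iff they have exactly the same elements.
A = {6, 9, 13, 15, 20, 21}
B = {5, 7, 16, 20, 29}
Differences: {5, 6, 7, 9, 13, 15, 16, 21, 29}
A ≠ B

No, A ≠ B


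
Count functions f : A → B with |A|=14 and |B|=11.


Each of |A| = 14 inputs maps to any of |B| = 11 outputs.
# functions = |B|^|A| = 11^14
= 379749833583241

Number of functions = 379749833583241


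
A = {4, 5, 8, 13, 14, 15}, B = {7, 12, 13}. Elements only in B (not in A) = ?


A = {4, 5, 8, 13, 14, 15}
B = {7, 12, 13}
Region: only in B (not in A)
Elements: {7, 12}

Elements only in B (not in A): {7, 12}


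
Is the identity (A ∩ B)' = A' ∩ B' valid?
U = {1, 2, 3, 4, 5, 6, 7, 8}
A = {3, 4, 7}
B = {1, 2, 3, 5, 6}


LHS: A ∩ B = {3}
(A ∩ B)' = U \ (A ∩ B) = {1, 2, 4, 5, 6, 7, 8}
A' = {1, 2, 5, 6, 8}, B' = {4, 7, 8}
Claimed RHS: A' ∩ B' = {8}
Identity is INVALID: LHS = {1, 2, 4, 5, 6, 7, 8} but the RHS claimed here equals {8}. The correct form is (A ∩ B)' = A' ∪ B'.

Identity is invalid: (A ∩ B)' = {1, 2, 4, 5, 6, 7, 8} but A' ∩ B' = {8}. The correct De Morgan law is (A ∩ B)' = A' ∪ B'.


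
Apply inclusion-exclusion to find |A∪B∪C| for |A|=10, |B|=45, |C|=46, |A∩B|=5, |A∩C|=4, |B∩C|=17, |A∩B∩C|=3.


|A∪B∪C| = |A|+|B|+|C| - |A∩B|-|A∩C|-|B∩C| + |A∩B∩C|
= 10+45+46 - 5-4-17 + 3
= 101 - 26 + 3
= 78

|A ∪ B ∪ C| = 78


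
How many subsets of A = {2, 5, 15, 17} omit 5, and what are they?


A subset of A that omits 5 is a subset of A \ {5}, so there are 2^(n-1) = 2^3 = 8 of them.
Subsets excluding 5: ∅, {2}, {15}, {17}, {2, 15}, {2, 17}, {15, 17}, {2, 15, 17}

Subsets excluding 5 (8 total): ∅, {2}, {15}, {17}, {2, 15}, {2, 17}, {15, 17}, {2, 15, 17}


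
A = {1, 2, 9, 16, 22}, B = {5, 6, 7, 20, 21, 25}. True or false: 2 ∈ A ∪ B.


A = {1, 2, 9, 16, 22}, B = {5, 6, 7, 20, 21, 25}
A ∪ B = all elements in A or B
A ∪ B = {1, 2, 5, 6, 7, 9, 16, 20, 21, 22, 25}
Checking if 2 ∈ A ∪ B
2 is in A ∪ B → True

2 ∈ A ∪ B


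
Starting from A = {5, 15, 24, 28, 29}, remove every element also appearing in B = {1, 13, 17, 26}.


A \ B = elements in A but not in B
A = {5, 15, 24, 28, 29}
B = {1, 13, 17, 26}
Remove from A any elements in B
A \ B = {5, 15, 24, 28, 29}

A \ B = {5, 15, 24, 28, 29}


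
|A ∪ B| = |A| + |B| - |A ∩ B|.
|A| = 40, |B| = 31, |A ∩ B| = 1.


|A ∪ B| = |A| + |B| - |A ∩ B|
= 40 + 31 - 1
= 70

|A ∪ B| = 70


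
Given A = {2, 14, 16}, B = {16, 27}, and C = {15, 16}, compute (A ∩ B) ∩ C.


A ∩ B = {16}
(A ∩ B) ∩ C = {16}

A ∩ B ∩ C = {16}


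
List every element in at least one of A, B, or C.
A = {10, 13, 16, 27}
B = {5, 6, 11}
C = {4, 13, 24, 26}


A ∪ B = {5, 6, 10, 11, 13, 16, 27}
(A ∪ B) ∪ C = {4, 5, 6, 10, 11, 13, 16, 24, 26, 27}

A ∪ B ∪ C = {4, 5, 6, 10, 11, 13, 16, 24, 26, 27}


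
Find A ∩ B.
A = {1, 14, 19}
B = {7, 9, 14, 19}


A ∩ B = elements in both A and B
A = {1, 14, 19}
B = {7, 9, 14, 19}
A ∩ B = {14, 19}

A ∩ B = {14, 19}


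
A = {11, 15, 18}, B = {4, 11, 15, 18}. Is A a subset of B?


A ⊆ B means every element of A is in B.
All elements of A are in B.
So A ⊆ B.

Yes, A ⊆ B


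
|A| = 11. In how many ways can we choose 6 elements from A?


C(n,k) = n! / (k!(n-k)!)
C(11,6) = 11! / (6!5!)
= 462

C(11,6) = 462


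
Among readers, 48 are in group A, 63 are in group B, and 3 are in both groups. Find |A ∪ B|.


|A ∪ B| = |A| + |B| - |A ∩ B|
= 48 + 63 - 3
= 108

|A ∪ B| = 108


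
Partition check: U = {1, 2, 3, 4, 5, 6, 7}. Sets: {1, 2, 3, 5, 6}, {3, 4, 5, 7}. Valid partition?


A partition requires: (1) non-empty parts, (2) pairwise disjoint, (3) union = U
Parts: {1, 2, 3, 5, 6}, {3, 4, 5, 7}
Union of parts: {1, 2, 3, 4, 5, 6, 7}
U = {1, 2, 3, 4, 5, 6, 7}
All non-empty? True
Pairwise disjoint? False
Covers U? True

No, not a valid partition


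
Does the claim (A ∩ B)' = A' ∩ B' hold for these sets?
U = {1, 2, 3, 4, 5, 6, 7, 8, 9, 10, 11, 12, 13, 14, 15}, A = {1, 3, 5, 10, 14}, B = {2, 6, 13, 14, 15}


LHS: A ∩ B = {14}
(A ∩ B)' = U \ (A ∩ B) = {1, 2, 3, 4, 5, 6, 7, 8, 9, 10, 11, 12, 13, 15}
A' = {2, 4, 6, 7, 8, 9, 11, 12, 13, 15}, B' = {1, 3, 4, 5, 7, 8, 9, 10, 11, 12}
Claimed RHS: A' ∩ B' = {4, 7, 8, 9, 11, 12}
Identity is INVALID: LHS = {1, 2, 3, 4, 5, 6, 7, 8, 9, 10, 11, 12, 13, 15} but the RHS claimed here equals {4, 7, 8, 9, 11, 12}. The correct form is (A ∩ B)' = A' ∪ B'.

Identity is invalid: (A ∩ B)' = {1, 2, 3, 4, 5, 6, 7, 8, 9, 10, 11, 12, 13, 15} but A' ∩ B' = {4, 7, 8, 9, 11, 12}. The correct De Morgan law is (A ∩ B)' = A' ∪ B'.


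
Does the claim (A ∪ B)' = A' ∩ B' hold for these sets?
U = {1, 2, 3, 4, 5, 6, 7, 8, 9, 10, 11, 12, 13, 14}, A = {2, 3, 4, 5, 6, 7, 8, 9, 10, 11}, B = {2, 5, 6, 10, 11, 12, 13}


LHS: A ∪ B = {2, 3, 4, 5, 6, 7, 8, 9, 10, 11, 12, 13}
(A ∪ B)' = U \ (A ∪ B) = {1, 14}
A' = {1, 12, 13, 14}, B' = {1, 3, 4, 7, 8, 9, 14}
Claimed RHS: A' ∩ B' = {1, 14}
Identity is VALID: LHS = RHS = {1, 14} ✓

Identity is valid. (A ∪ B)' = A' ∩ B' = {1, 14}


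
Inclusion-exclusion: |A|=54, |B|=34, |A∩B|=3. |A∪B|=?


|A ∪ B| = |A| + |B| - |A ∩ B|
= 54 + 34 - 3
= 85

|A ∪ B| = 85


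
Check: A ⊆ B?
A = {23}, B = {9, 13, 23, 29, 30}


A ⊆ B means every element of A is in B.
All elements of A are in B.
So A ⊆ B.

Yes, A ⊆ B


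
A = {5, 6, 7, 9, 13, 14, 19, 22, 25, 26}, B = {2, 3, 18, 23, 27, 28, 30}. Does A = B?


Two sets are equal iff they have exactly the same elements.
A = {5, 6, 7, 9, 13, 14, 19, 22, 25, 26}
B = {2, 3, 18, 23, 27, 28, 30}
Differences: {2, 3, 5, 6, 7, 9, 13, 14, 18, 19, 22, 23, 25, 26, 27, 28, 30}
A ≠ B

No, A ≠ B


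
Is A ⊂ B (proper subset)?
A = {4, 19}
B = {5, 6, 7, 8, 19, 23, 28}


A ⊂ B requires: A ⊆ B AND A ≠ B.
A ⊆ B? No
A ⊄ B, so A is not a proper subset.

No, A is not a proper subset of B


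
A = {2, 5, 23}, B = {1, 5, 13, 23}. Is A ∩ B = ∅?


Disjoint means A ∩ B = ∅.
A ∩ B = {5, 23}
A ∩ B ≠ ∅, so A and B are NOT disjoint.

No, A and B are not disjoint (A ∩ B = {5, 23})


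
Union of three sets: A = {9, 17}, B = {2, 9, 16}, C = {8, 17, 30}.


A ∪ B = {2, 9, 16, 17}
(A ∪ B) ∪ C = {2, 8, 9, 16, 17, 30}

A ∪ B ∪ C = {2, 8, 9, 16, 17, 30}


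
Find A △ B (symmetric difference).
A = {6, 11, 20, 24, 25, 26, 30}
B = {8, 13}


A △ B = (A \ B) ∪ (B \ A) = elements in exactly one of A or B
A \ B = {6, 11, 20, 24, 25, 26, 30}
B \ A = {8, 13}
A △ B = {6, 8, 11, 13, 20, 24, 25, 26, 30}

A △ B = {6, 8, 11, 13, 20, 24, 25, 26, 30}


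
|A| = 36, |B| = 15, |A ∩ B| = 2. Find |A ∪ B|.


|A ∪ B| = |A| + |B| - |A ∩ B|
= 36 + 15 - 2
= 49

|A ∪ B| = 49


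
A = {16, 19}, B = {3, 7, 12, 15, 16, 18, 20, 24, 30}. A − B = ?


A \ B = elements in A but not in B
A = {16, 19}
B = {3, 7, 12, 15, 16, 18, 20, 24, 30}
Remove from A any elements in B
A \ B = {19}

A \ B = {19}


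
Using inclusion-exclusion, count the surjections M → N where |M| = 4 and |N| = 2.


n = |M| = 4, k = |N| = 2. Surjections via inclusion-exclusion:
S(n,k) = Σ(-1)^i × C(k,i) × (k-i)^n, i=0 to k
i=0: (-1)^0×C(2,0)×2^4 = 16
i=1: (-1)^1×C(2,1)×1^4 = -2
i=2: (-1)^2×C(2,2)×0^4 = 0
Total = 14

Number of surjections = 14


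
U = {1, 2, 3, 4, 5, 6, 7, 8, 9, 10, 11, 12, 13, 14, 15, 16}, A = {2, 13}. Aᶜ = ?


Aᶜ = U \ A = elements in U but not in A
U = {1, 2, 3, 4, 5, 6, 7, 8, 9, 10, 11, 12, 13, 14, 15, 16}
A = {2, 13}
Aᶜ = {1, 3, 4, 5, 6, 7, 8, 9, 10, 11, 12, 14, 15, 16}

Aᶜ = {1, 3, 4, 5, 6, 7, 8, 9, 10, 11, 12, 14, 15, 16}


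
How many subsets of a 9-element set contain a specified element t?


Subsets of A containing t correspond to subsets of A \ {t}, which has 8 elements.
Count = 2^(n-1) = 2^8
= 256

Number of subsets containing t = 256


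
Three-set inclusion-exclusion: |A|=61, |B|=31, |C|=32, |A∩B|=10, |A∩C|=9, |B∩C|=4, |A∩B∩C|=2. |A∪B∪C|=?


|A∪B∪C| = |A|+|B|+|C| - |A∩B|-|A∩C|-|B∩C| + |A∩B∩C|
= 61+31+32 - 10-9-4 + 2
= 124 - 23 + 2
= 103

|A ∪ B ∪ C| = 103


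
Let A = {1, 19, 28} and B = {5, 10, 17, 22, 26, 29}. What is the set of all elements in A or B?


A ∪ B = all elements in A or B (or both)
A = {1, 19, 28}
B = {5, 10, 17, 22, 26, 29}
A ∪ B = {1, 5, 10, 17, 19, 22, 26, 28, 29}

A ∪ B = {1, 5, 10, 17, 19, 22, 26, 28, 29}


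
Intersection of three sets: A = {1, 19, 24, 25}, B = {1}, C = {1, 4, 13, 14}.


A ∩ B = {1}
(A ∩ B) ∩ C = {1}

A ∩ B ∩ C = {1}


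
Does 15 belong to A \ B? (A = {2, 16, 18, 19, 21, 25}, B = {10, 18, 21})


A = {2, 16, 18, 19, 21, 25}, B = {10, 18, 21}
A \ B = elements in A but not in B
A \ B = {2, 16, 19, 25}
Checking if 15 ∈ A \ B
15 is not in A \ B → False

15 ∉ A \ B


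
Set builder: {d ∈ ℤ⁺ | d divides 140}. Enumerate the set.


Checking each candidate:
Condition: positive divisors of 140
Result = {1, 2, 4, 5, 7, 10, 14, 20, 28, 35, 70, 140}

{1, 2, 4, 5, 7, 10, 14, 20, 28, 35, 70, 140}


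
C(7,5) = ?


C(n,k) = n! / (k!(n-k)!)
C(7,5) = 7! / (5!2!)
= 21

C(7,5) = 21


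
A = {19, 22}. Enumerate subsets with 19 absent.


A subset of A that omits 19 is a subset of A \ {19}, so there are 2^(n-1) = 2^1 = 2 of them.
Subsets excluding 19: ∅, {22}

Subsets excluding 19 (2 total): ∅, {22}


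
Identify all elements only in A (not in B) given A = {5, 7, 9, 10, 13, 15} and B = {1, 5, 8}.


A = {5, 7, 9, 10, 13, 15}
B = {1, 5, 8}
Region: only in A (not in B)
Elements: {7, 9, 10, 13, 15}

Elements only in A (not in B): {7, 9, 10, 13, 15}


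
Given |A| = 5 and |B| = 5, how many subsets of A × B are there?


A relation from A to B is any subset of A × B.
|A × B| = 5 × 5 = 25
# relations = 2^|A × B| = 2^25 = 33554432

Number of relations = 33554432


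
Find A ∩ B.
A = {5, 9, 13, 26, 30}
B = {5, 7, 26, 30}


A ∩ B = elements in both A and B
A = {5, 9, 13, 26, 30}
B = {5, 7, 26, 30}
A ∩ B = {5, 26, 30}

A ∩ B = {5, 26, 30}


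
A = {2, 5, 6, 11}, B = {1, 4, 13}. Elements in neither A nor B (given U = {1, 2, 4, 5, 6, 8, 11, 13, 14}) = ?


A = {2, 5, 6, 11}
B = {1, 4, 13}
Region: in neither A nor B (given U = {1, 2, 4, 5, 6, 8, 11, 13, 14})
Elements: {8, 14}

Elements in neither A nor B (given U = {1, 2, 4, 5, 6, 8, 11, 13, 14}): {8, 14}


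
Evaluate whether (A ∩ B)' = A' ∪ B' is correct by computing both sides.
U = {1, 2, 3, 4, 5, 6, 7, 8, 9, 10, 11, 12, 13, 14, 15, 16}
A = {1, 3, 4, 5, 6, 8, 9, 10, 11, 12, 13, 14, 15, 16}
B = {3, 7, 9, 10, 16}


LHS: A ∩ B = {3, 9, 10, 16}
(A ∩ B)' = U \ (A ∩ B) = {1, 2, 4, 5, 6, 7, 8, 11, 12, 13, 14, 15}
A' = {2, 7}, B' = {1, 2, 4, 5, 6, 8, 11, 12, 13, 14, 15}
Claimed RHS: A' ∪ B' = {1, 2, 4, 5, 6, 7, 8, 11, 12, 13, 14, 15}
Identity is VALID: LHS = RHS = {1, 2, 4, 5, 6, 7, 8, 11, 12, 13, 14, 15} ✓

Identity is valid. (A ∩ B)' = A' ∪ B' = {1, 2, 4, 5, 6, 7, 8, 11, 12, 13, 14, 15}


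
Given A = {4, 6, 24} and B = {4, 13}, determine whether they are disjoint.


Disjoint means A ∩ B = ∅.
A ∩ B = {4}
A ∩ B ≠ ∅, so A and B are NOT disjoint.

No, A and B are not disjoint (A ∩ B = {4})


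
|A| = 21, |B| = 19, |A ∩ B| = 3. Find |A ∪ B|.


|A ∪ B| = |A| + |B| - |A ∩ B|
= 21 + 19 - 3
= 37

|A ∪ B| = 37


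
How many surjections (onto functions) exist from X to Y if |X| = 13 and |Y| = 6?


n = |X| = 13, k = |Y| = 6. Surjections via inclusion-exclusion:
S(n,k) = Σ(-1)^i × C(k,i) × (k-i)^n, i=0 to k
i=0: (-1)^0×C(6,0)×6^13 = 13060694016
i=1: (-1)^1×C(6,1)×5^13 = -7324218750
i=2: (-1)^2×C(6,2)×4^13 = 1006632960
i=3: (-1)^3×C(6,3)×3^13 = -31886460
i=4: (-1)^4×C(6,4)×2^13 = 122880
i=5: (-1)^5×C(6,5)×1^13 = -6
i=6: (-1)^6×C(6,6)×0^13 = 0
Total = 6711344640

Number of surjections = 6711344640


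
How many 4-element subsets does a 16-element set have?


C(n,k) = n! / (k!(n-k)!)
C(16,4) = 16! / (4!12!)
= 1820

C(16,4) = 1820


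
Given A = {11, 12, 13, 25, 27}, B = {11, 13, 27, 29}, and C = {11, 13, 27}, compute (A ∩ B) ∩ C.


A ∩ B = {11, 13, 27}
(A ∩ B) ∩ C = {11, 13, 27}

A ∩ B ∩ C = {11, 13, 27}


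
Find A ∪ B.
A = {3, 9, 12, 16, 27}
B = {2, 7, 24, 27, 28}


A ∪ B = all elements in A or B (or both)
A = {3, 9, 12, 16, 27}
B = {2, 7, 24, 27, 28}
A ∪ B = {2, 3, 7, 9, 12, 16, 24, 27, 28}

A ∪ B = {2, 3, 7, 9, 12, 16, 24, 27, 28}


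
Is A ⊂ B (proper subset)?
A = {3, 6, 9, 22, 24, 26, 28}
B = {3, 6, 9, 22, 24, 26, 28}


A ⊂ B requires: A ⊆ B AND A ≠ B.
A ⊆ B? Yes
A = B? Yes
A = B, so A is not a PROPER subset.

No, A is not a proper subset of B


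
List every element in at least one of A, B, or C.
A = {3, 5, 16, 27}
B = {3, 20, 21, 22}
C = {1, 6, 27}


A ∪ B = {3, 5, 16, 20, 21, 22, 27}
(A ∪ B) ∪ C = {1, 3, 5, 6, 16, 20, 21, 22, 27}

A ∪ B ∪ C = {1, 3, 5, 6, 16, 20, 21, 22, 27}


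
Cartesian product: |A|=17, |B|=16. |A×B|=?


|A × B| = |A| × |B|
= 17 × 16
= 272

|A × B| = 272


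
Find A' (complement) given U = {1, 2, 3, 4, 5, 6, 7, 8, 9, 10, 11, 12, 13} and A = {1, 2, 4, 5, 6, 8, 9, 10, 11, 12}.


Aᶜ = U \ A = elements in U but not in A
U = {1, 2, 3, 4, 5, 6, 7, 8, 9, 10, 11, 12, 13}
A = {1, 2, 4, 5, 6, 8, 9, 10, 11, 12}
Aᶜ = {3, 7, 13}

Aᶜ = {3, 7, 13}


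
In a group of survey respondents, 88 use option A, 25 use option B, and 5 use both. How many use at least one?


|A ∪ B| = |A| + |B| - |A ∩ B|
= 88 + 25 - 5
= 108

|A ∪ B| = 108


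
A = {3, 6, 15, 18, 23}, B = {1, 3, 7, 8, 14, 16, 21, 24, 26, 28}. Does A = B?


Two sets are equal iff they have exactly the same elements.
A = {3, 6, 15, 18, 23}
B = {1, 3, 7, 8, 14, 16, 21, 24, 26, 28}
Differences: {1, 6, 7, 8, 14, 15, 16, 18, 21, 23, 24, 26, 28}
A ≠ B

No, A ≠ B


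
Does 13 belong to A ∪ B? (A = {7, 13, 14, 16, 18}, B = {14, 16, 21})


A = {7, 13, 14, 16, 18}, B = {14, 16, 21}
A ∪ B = all elements in A or B
A ∪ B = {7, 13, 14, 16, 18, 21}
Checking if 13 ∈ A ∪ B
13 is in A ∪ B → True

13 ∈ A ∪ B


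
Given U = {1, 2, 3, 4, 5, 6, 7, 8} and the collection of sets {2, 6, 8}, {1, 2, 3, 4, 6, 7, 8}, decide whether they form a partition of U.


A partition requires: (1) non-empty parts, (2) pairwise disjoint, (3) union = U
Parts: {2, 6, 8}, {1, 2, 3, 4, 6, 7, 8}
Union of parts: {1, 2, 3, 4, 6, 7, 8}
U = {1, 2, 3, 4, 5, 6, 7, 8}
All non-empty? True
Pairwise disjoint? False
Covers U? False

No, not a valid partition


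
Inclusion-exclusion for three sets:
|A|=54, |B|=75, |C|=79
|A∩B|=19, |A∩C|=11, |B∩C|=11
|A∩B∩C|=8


|A∪B∪C| = |A|+|B|+|C| - |A∩B|-|A∩C|-|B∩C| + |A∩B∩C|
= 54+75+79 - 19-11-11 + 8
= 208 - 41 + 8
= 175

|A ∪ B ∪ C| = 175


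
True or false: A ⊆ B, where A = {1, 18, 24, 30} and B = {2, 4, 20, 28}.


A ⊆ B means every element of A is in B.
Elements in A not in B: {1, 18, 24, 30}
So A ⊄ B.

No, A ⊄ B


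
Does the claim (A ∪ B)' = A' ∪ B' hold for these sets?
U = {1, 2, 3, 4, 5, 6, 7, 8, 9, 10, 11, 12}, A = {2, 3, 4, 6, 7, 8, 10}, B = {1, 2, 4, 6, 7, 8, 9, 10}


LHS: A ∪ B = {1, 2, 3, 4, 6, 7, 8, 9, 10}
(A ∪ B)' = U \ (A ∪ B) = {5, 11, 12}
A' = {1, 5, 9, 11, 12}, B' = {3, 5, 11, 12}
Claimed RHS: A' ∪ B' = {1, 3, 5, 9, 11, 12}
Identity is INVALID: LHS = {5, 11, 12} but the RHS claimed here equals {1, 3, 5, 9, 11, 12}. The correct form is (A ∪ B)' = A' ∩ B'.

Identity is invalid: (A ∪ B)' = {5, 11, 12} but A' ∪ B' = {1, 3, 5, 9, 11, 12}. The correct De Morgan law is (A ∪ B)' = A' ∩ B'.


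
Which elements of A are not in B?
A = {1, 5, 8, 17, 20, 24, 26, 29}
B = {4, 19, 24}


A \ B = elements in A but not in B
A = {1, 5, 8, 17, 20, 24, 26, 29}
B = {4, 19, 24}
Remove from A any elements in B
A \ B = {1, 5, 8, 17, 20, 26, 29}

A \ B = {1, 5, 8, 17, 20, 26, 29}


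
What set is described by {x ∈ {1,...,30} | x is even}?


Checking each candidate:
Condition: even numbers in {1,...,30}
Result = {2, 4, 6, 8, 10, 12, 14, 16, 18, 20, 22, 24, 26, 28, 30}

{2, 4, 6, 8, 10, 12, 14, 16, 18, 20, 22, 24, 26, 28, 30}


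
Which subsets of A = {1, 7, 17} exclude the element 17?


A subset of A that omits 17 is a subset of A \ {17}, so there are 2^(n-1) = 2^2 = 4 of them.
Subsets excluding 17: ∅, {1}, {7}, {1, 7}

Subsets excluding 17 (4 total): ∅, {1}, {7}, {1, 7}


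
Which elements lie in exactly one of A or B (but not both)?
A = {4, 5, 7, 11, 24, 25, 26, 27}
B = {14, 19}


A △ B = (A \ B) ∪ (B \ A) = elements in exactly one of A or B
A \ B = {4, 5, 7, 11, 24, 25, 26, 27}
B \ A = {14, 19}
A △ B = {4, 5, 7, 11, 14, 19, 24, 25, 26, 27}

A △ B = {4, 5, 7, 11, 14, 19, 24, 25, 26, 27}


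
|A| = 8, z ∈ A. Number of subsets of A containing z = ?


Subsets of A containing z correspond to subsets of A \ {z}, which has 7 elements.
Count = 2^(n-1) = 2^7
= 128

Number of subsets containing z = 128


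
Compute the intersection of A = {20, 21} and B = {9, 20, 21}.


A ∩ B = elements in both A and B
A = {20, 21}
B = {9, 20, 21}
A ∩ B = {20, 21}

A ∩ B = {20, 21}


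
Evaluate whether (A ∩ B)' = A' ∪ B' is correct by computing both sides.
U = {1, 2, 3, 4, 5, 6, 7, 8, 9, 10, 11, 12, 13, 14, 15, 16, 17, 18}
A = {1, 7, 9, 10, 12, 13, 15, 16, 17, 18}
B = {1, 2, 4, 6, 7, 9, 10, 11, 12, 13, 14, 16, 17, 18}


LHS: A ∩ B = {1, 7, 9, 10, 12, 13, 16, 17, 18}
(A ∩ B)' = U \ (A ∩ B) = {2, 3, 4, 5, 6, 8, 11, 14, 15}
A' = {2, 3, 4, 5, 6, 8, 11, 14}, B' = {3, 5, 8, 15}
Claimed RHS: A' ∪ B' = {2, 3, 4, 5, 6, 8, 11, 14, 15}
Identity is VALID: LHS = RHS = {2, 3, 4, 5, 6, 8, 11, 14, 15} ✓

Identity is valid. (A ∩ B)' = A' ∪ B' = {2, 3, 4, 5, 6, 8, 11, 14, 15}


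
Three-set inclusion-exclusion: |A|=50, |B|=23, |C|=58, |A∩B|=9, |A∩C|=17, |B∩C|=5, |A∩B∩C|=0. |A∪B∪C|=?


|A∪B∪C| = |A|+|B|+|C| - |A∩B|-|A∩C|-|B∩C| + |A∩B∩C|
= 50+23+58 - 9-17-5 + 0
= 131 - 31 + 0
= 100

|A ∪ B ∪ C| = 100


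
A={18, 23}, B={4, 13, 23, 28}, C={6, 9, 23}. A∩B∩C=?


A ∩ B = {23}
(A ∩ B) ∩ C = {23}

A ∩ B ∩ C = {23}


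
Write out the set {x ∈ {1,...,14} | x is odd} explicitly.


Checking each candidate:
Condition: odd numbers in {1,...,14}
Result = {1, 3, 5, 7, 9, 11, 13}

{1, 3, 5, 7, 9, 11, 13}


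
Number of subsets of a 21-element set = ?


Number of subsets = 2^n
= 2^21
= 2097152

|P(A)| = 2097152


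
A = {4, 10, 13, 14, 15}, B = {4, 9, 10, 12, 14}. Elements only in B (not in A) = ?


A = {4, 10, 13, 14, 15}
B = {4, 9, 10, 12, 14}
Region: only in B (not in A)
Elements: {9, 12}

Elements only in B (not in A): {9, 12}


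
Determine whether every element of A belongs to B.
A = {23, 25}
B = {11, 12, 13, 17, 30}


A ⊆ B means every element of A is in B.
Elements in A not in B: {23, 25}
So A ⊄ B.

No, A ⊄ B


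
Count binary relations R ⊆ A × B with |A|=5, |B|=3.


A relation from A to B is any subset of A × B.
|A × B| = 5 × 3 = 15
# relations = 2^|A × B| = 2^15 = 32768

Number of relations = 32768


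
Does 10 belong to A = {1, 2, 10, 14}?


A = {1, 2, 10, 14}
Checking if 10 is in A
10 is in A → True

10 ∈ A


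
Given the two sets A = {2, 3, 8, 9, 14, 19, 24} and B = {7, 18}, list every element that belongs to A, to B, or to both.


A ∪ B = all elements in A or B (or both)
A = {2, 3, 8, 9, 14, 19, 24}
B = {7, 18}
A ∪ B = {2, 3, 7, 8, 9, 14, 18, 19, 24}

A ∪ B = {2, 3, 7, 8, 9, 14, 18, 19, 24}


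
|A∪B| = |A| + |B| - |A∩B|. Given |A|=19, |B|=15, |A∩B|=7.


|A ∪ B| = |A| + |B| - |A ∩ B|
= 19 + 15 - 7
= 27

|A ∪ B| = 27


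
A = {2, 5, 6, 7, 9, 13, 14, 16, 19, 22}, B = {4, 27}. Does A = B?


Two sets are equal iff they have exactly the same elements.
A = {2, 5, 6, 7, 9, 13, 14, 16, 19, 22}
B = {4, 27}
Differences: {2, 4, 5, 6, 7, 9, 13, 14, 16, 19, 22, 27}
A ≠ B

No, A ≠ B


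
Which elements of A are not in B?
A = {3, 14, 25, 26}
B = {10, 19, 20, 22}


A \ B = elements in A but not in B
A = {3, 14, 25, 26}
B = {10, 19, 20, 22}
Remove from A any elements in B
A \ B = {3, 14, 25, 26}

A \ B = {3, 14, 25, 26}


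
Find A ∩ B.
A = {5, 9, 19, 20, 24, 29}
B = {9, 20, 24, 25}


A ∩ B = elements in both A and B
A = {5, 9, 19, 20, 24, 29}
B = {9, 20, 24, 25}
A ∩ B = {9, 20, 24}

A ∩ B = {9, 20, 24}


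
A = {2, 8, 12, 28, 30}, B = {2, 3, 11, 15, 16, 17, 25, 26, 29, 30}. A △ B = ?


A △ B = (A \ B) ∪ (B \ A) = elements in exactly one of A or B
A \ B = {8, 12, 28}
B \ A = {3, 11, 15, 16, 17, 25, 26, 29}
A △ B = {3, 8, 11, 12, 15, 16, 17, 25, 26, 28, 29}

A △ B = {3, 8, 11, 12, 15, 16, 17, 25, 26, 28, 29}


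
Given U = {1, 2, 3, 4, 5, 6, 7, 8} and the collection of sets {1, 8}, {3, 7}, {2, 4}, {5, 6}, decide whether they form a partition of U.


A partition requires: (1) non-empty parts, (2) pairwise disjoint, (3) union = U
Parts: {1, 8}, {3, 7}, {2, 4}, {5, 6}
Union of parts: {1, 2, 3, 4, 5, 6, 7, 8}
U = {1, 2, 3, 4, 5, 6, 7, 8}
All non-empty? True
Pairwise disjoint? True
Covers U? True

Yes, valid partition


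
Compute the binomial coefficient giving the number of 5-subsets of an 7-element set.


C(n,k) = n! / (k!(n-k)!)
C(7,5) = 7! / (5!2!)
= 21

C(7,5) = 21


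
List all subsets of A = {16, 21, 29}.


|A| = 3, so |P(A)| = 2^3 = 8
Enumerate subsets by cardinality (0 to 3):
∅, {16}, {21}, {29}, {16, 21}, {16, 29}, {21, 29}, {16, 21, 29}

P(A) has 8 subsets: ∅, {16}, {21}, {29}, {16, 21}, {16, 29}, {21, 29}, {16, 21, 29}


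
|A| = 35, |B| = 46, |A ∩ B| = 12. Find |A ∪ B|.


|A ∪ B| = |A| + |B| - |A ∩ B|
= 35 + 46 - 12
= 69

|A ∪ B| = 69


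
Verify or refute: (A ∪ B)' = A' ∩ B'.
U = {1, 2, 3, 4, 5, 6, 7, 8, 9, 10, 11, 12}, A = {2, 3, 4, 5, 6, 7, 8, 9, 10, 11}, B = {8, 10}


LHS: A ∪ B = {2, 3, 4, 5, 6, 7, 8, 9, 10, 11}
(A ∪ B)' = U \ (A ∪ B) = {1, 12}
A' = {1, 12}, B' = {1, 2, 3, 4, 5, 6, 7, 9, 11, 12}
Claimed RHS: A' ∩ B' = {1, 12}
Identity is VALID: LHS = RHS = {1, 12} ✓

Identity is valid. (A ∪ B)' = A' ∩ B' = {1, 12}


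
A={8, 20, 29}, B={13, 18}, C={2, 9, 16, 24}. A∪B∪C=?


A ∪ B = {8, 13, 18, 20, 29}
(A ∪ B) ∪ C = {2, 8, 9, 13, 16, 18, 20, 24, 29}

A ∪ B ∪ C = {2, 8, 9, 13, 16, 18, 20, 24, 29}


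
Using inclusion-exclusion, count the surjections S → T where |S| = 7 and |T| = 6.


n = |S| = 7, k = |T| = 6. Surjections via inclusion-exclusion:
S(n,k) = Σ(-1)^i × C(k,i) × (k-i)^n, i=0 to k
i=0: (-1)^0×C(6,0)×6^7 = 279936
i=1: (-1)^1×C(6,1)×5^7 = -468750
i=2: (-1)^2×C(6,2)×4^7 = 245760
i=3: (-1)^3×C(6,3)×3^7 = -43740
i=4: (-1)^4×C(6,4)×2^7 = 1920
i=5: (-1)^5×C(6,5)×1^7 = -6
i=6: (-1)^6×C(6,6)×0^7 = 0
Total = 15120

Number of surjections = 15120


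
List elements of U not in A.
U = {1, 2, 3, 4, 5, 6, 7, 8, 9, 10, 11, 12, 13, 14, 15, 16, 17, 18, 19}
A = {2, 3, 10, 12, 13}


Aᶜ = U \ A = elements in U but not in A
U = {1, 2, 3, 4, 5, 6, 7, 8, 9, 10, 11, 12, 13, 14, 15, 16, 17, 18, 19}
A = {2, 3, 10, 12, 13}
Aᶜ = {1, 4, 5, 6, 7, 8, 9, 11, 14, 15, 16, 17, 18, 19}

Aᶜ = {1, 4, 5, 6, 7, 8, 9, 11, 14, 15, 16, 17, 18, 19}


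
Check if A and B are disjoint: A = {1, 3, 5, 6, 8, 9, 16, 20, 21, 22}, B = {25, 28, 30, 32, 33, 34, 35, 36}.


Disjoint means A ∩ B = ∅.
A ∩ B = ∅
A ∩ B = ∅, so A and B are disjoint.

Yes, A and B are disjoint


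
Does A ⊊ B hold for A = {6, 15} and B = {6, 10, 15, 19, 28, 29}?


A ⊂ B requires: A ⊆ B AND A ≠ B.
A ⊆ B? Yes
A = B? No
A ⊂ B: Yes (A is a proper subset of B)

Yes, A ⊂ B


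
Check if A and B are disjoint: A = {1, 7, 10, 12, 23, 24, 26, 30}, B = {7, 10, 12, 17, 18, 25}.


Disjoint means A ∩ B = ∅.
A ∩ B = {7, 10, 12}
A ∩ B ≠ ∅, so A and B are NOT disjoint.

No, A and B are not disjoint (A ∩ B = {7, 10, 12})


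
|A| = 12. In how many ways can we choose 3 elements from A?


C(n,k) = n! / (k!(n-k)!)
C(12,3) = 12! / (3!9!)
= 220

C(12,3) = 220


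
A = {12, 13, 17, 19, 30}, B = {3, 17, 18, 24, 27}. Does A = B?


Two sets are equal iff they have exactly the same elements.
A = {12, 13, 17, 19, 30}
B = {3, 17, 18, 24, 27}
Differences: {3, 12, 13, 18, 19, 24, 27, 30}
A ≠ B

No, A ≠ B


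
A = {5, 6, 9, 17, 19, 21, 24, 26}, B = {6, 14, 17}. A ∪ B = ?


A ∪ B = all elements in A or B (or both)
A = {5, 6, 9, 17, 19, 21, 24, 26}
B = {6, 14, 17}
A ∪ B = {5, 6, 9, 14, 17, 19, 21, 24, 26}

A ∪ B = {5, 6, 9, 14, 17, 19, 21, 24, 26}


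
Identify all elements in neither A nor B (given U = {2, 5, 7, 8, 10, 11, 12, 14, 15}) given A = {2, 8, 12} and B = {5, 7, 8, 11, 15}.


A = {2, 8, 12}
B = {5, 7, 8, 11, 15}
Region: in neither A nor B (given U = {2, 5, 7, 8, 10, 11, 12, 14, 15})
Elements: {10, 14}

Elements in neither A nor B (given U = {2, 5, 7, 8, 10, 11, 12, 14, 15}): {10, 14}


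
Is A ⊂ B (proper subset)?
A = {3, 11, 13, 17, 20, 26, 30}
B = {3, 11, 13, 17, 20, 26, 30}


A ⊂ B requires: A ⊆ B AND A ≠ B.
A ⊆ B? Yes
A = B? Yes
A = B, so A is not a PROPER subset.

No, A is not a proper subset of B


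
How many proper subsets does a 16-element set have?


Total subsets = 2^n = 2^16 = 65536
Proper subsets exclude the set itself: 2^n - 1
= 65536 - 1
= 65535

Number of proper subsets = 65535


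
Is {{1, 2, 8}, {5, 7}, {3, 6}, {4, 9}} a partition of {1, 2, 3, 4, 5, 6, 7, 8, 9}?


A partition requires: (1) non-empty parts, (2) pairwise disjoint, (3) union = U
Parts: {1, 2, 8}, {5, 7}, {3, 6}, {4, 9}
Union of parts: {1, 2, 3, 4, 5, 6, 7, 8, 9}
U = {1, 2, 3, 4, 5, 6, 7, 8, 9}
All non-empty? True
Pairwise disjoint? True
Covers U? True

Yes, valid partition


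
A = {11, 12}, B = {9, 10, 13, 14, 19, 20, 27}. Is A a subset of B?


A ⊆ B means every element of A is in B.
Elements in A not in B: {11, 12}
So A ⊄ B.

No, A ⊄ B


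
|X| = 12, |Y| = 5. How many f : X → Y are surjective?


n = |X| = 12, k = |Y| = 5. Surjections via inclusion-exclusion:
S(n,k) = Σ(-1)^i × C(k,i) × (k-i)^n, i=0 to k
i=0: (-1)^0×C(5,0)×5^12 = 244140625
i=1: (-1)^1×C(5,1)×4^12 = -83886080
i=2: (-1)^2×C(5,2)×3^12 = 5314410
i=3: (-1)^3×C(5,3)×2^12 = -40960
i=4: (-1)^4×C(5,4)×1^12 = 5
i=5: (-1)^5×C(5,5)×0^12 = 0
Total = 165528000

Number of surjections = 165528000


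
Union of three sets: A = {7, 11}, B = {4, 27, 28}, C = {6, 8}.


A ∪ B = {4, 7, 11, 27, 28}
(A ∪ B) ∪ C = {4, 6, 7, 8, 11, 27, 28}

A ∪ B ∪ C = {4, 6, 7, 8, 11, 27, 28}


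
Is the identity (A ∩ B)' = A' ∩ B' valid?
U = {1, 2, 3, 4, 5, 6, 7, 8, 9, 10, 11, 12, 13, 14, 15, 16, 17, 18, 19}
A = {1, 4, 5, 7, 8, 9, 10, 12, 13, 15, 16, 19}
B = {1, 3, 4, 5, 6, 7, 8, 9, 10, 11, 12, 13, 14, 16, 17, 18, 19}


LHS: A ∩ B = {1, 4, 5, 7, 8, 9, 10, 12, 13, 16, 19}
(A ∩ B)' = U \ (A ∩ B) = {2, 3, 6, 11, 14, 15, 17, 18}
A' = {2, 3, 6, 11, 14, 17, 18}, B' = {2, 15}
Claimed RHS: A' ∩ B' = {2}
Identity is INVALID: LHS = {2, 3, 6, 11, 14, 15, 17, 18} but the RHS claimed here equals {2}. The correct form is (A ∩ B)' = A' ∪ B'.

Identity is invalid: (A ∩ B)' = {2, 3, 6, 11, 14, 15, 17, 18} but A' ∩ B' = {2}. The correct De Morgan law is (A ∩ B)' = A' ∪ B'.


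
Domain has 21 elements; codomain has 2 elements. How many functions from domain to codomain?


Each of |A| = 21 inputs maps to any of |B| = 2 outputs.
# functions = |B|^|A| = 2^21
= 2097152

Number of functions = 2097152


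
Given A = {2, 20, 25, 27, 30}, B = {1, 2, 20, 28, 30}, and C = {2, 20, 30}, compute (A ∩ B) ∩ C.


A ∩ B = {2, 20, 30}
(A ∩ B) ∩ C = {2, 20, 30}

A ∩ B ∩ C = {2, 20, 30}


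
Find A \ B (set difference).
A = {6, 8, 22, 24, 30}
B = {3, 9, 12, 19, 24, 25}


A \ B = elements in A but not in B
A = {6, 8, 22, 24, 30}
B = {3, 9, 12, 19, 24, 25}
Remove from A any elements in B
A \ B = {6, 8, 22, 30}

A \ B = {6, 8, 22, 30}


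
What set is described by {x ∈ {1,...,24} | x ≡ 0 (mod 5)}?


Checking each candidate:
Condition: x in {1,...,24} with x ≡ 0 (mod 5)
Result = {5, 10, 15, 20}

{5, 10, 15, 20}


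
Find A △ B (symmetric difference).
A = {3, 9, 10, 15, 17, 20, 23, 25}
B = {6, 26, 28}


A △ B = (A \ B) ∪ (B \ A) = elements in exactly one of A or B
A \ B = {3, 9, 10, 15, 17, 20, 23, 25}
B \ A = {6, 26, 28}
A △ B = {3, 6, 9, 10, 15, 17, 20, 23, 25, 26, 28}

A △ B = {3, 6, 9, 10, 15, 17, 20, 23, 25, 26, 28}


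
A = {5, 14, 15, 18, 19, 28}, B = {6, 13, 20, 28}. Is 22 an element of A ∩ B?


A = {5, 14, 15, 18, 19, 28}, B = {6, 13, 20, 28}
A ∩ B = elements in both A and B
A ∩ B = {28}
Checking if 22 ∈ A ∩ B
22 is not in A ∩ B → False

22 ∉ A ∩ B


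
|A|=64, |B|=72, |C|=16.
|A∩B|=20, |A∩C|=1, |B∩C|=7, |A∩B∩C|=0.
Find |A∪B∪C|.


|A∪B∪C| = |A|+|B|+|C| - |A∩B|-|A∩C|-|B∩C| + |A∩B∩C|
= 64+72+16 - 20-1-7 + 0
= 152 - 28 + 0
= 124

|A ∪ B ∪ C| = 124


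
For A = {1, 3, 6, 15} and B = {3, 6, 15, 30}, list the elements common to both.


A ∩ B = elements in both A and B
A = {1, 3, 6, 15}
B = {3, 6, 15, 30}
A ∩ B = {3, 6, 15}

A ∩ B = {3, 6, 15}


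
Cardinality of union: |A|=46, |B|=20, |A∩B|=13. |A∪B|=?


|A ∪ B| = |A| + |B| - |A ∩ B|
= 46 + 20 - 13
= 53

|A ∪ B| = 53


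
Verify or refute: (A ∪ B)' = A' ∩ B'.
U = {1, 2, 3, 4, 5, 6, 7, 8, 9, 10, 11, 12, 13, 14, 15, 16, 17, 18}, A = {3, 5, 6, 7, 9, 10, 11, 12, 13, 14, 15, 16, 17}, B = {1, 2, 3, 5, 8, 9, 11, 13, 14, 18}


LHS: A ∪ B = {1, 2, 3, 5, 6, 7, 8, 9, 10, 11, 12, 13, 14, 15, 16, 17, 18}
(A ∪ B)' = U \ (A ∪ B) = {4}
A' = {1, 2, 4, 8, 18}, B' = {4, 6, 7, 10, 12, 15, 16, 17}
Claimed RHS: A' ∩ B' = {4}
Identity is VALID: LHS = RHS = {4} ✓

Identity is valid. (A ∪ B)' = A' ∩ B' = {4}


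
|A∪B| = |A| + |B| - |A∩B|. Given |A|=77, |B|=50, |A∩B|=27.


|A ∪ B| = |A| + |B| - |A ∩ B|
= 77 + 50 - 27
= 100

|A ∪ B| = 100


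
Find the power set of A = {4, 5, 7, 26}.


|A| = 4, so |P(A)| = 2^4 = 16
Enumerate subsets by cardinality (0 to 4):
∅, {4}, {5}, {7}, {26}, {4, 5}, {4, 7}, {4, 26}, {5, 7}, {5, 26}, {7, 26}, {4, 5, 7}, {4, 5, 26}, {4, 7, 26}, {5, 7, 26}, {4, 5, 7, 26}

P(A) has 16 subsets: ∅, {4}, {5}, {7}, {26}, {4, 5}, {4, 7}, {4, 26}, {5, 7}, {5, 26}, {7, 26}, {4, 5, 7}, {4, 5, 26}, {4, 7, 26}, {5, 7, 26}, {4, 5, 7, 26}


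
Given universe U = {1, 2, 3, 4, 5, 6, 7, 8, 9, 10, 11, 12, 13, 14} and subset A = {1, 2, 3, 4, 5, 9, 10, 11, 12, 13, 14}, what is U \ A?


Aᶜ = U \ A = elements in U but not in A
U = {1, 2, 3, 4, 5, 6, 7, 8, 9, 10, 11, 12, 13, 14}
A = {1, 2, 3, 4, 5, 9, 10, 11, 12, 13, 14}
Aᶜ = {6, 7, 8}

Aᶜ = {6, 7, 8}


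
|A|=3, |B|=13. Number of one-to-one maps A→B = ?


An injection sends each of |A| = 3 inputs to a distinct output in B.
# injections = |B|·(|B|-1)·…·(|B|-|A|+1) = 13! / (13 - 3)!
= 13 × 12 × 11
= 1716

Number of injections = 1716


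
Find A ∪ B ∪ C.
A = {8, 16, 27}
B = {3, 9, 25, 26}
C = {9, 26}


A ∪ B = {3, 8, 9, 16, 25, 26, 27}
(A ∪ B) ∪ C = {3, 8, 9, 16, 25, 26, 27}

A ∪ B ∪ C = {3, 8, 9, 16, 25, 26, 27}


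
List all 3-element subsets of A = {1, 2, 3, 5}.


|A| = 4, so A has C(4,3) = 4 subsets of size 3.
Enumerate by choosing 3 elements from A at a time:
{1, 2, 3}, {1, 2, 5}, {1, 3, 5}, {2, 3, 5}

3-element subsets (4 total): {1, 2, 3}, {1, 2, 5}, {1, 3, 5}, {2, 3, 5}


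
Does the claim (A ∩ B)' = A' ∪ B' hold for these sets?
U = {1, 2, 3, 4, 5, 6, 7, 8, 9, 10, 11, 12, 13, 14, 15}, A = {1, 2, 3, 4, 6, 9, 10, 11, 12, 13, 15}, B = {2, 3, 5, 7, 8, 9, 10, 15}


LHS: A ∩ B = {2, 3, 9, 10, 15}
(A ∩ B)' = U \ (A ∩ B) = {1, 4, 5, 6, 7, 8, 11, 12, 13, 14}
A' = {5, 7, 8, 14}, B' = {1, 4, 6, 11, 12, 13, 14}
Claimed RHS: A' ∪ B' = {1, 4, 5, 6, 7, 8, 11, 12, 13, 14}
Identity is VALID: LHS = RHS = {1, 4, 5, 6, 7, 8, 11, 12, 13, 14} ✓

Identity is valid. (A ∩ B)' = A' ∪ B' = {1, 4, 5, 6, 7, 8, 11, 12, 13, 14}


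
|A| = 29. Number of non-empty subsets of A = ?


Total subsets = 2^n = 2^29 = 536870912
Non-empty subsets exclude the empty set: 2^n - 1
= 536870912 - 1
= 536870911

Number of non-empty subsets = 536870911


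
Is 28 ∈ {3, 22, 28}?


A = {3, 22, 28}
Checking if 28 is in A
28 is in A → True

28 ∈ A


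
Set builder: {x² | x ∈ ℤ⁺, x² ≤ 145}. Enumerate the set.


Checking each candidate:
Condition: positive perfect squares ≤ 145
Result = {1, 4, 9, 16, 25, 36, 49, 64, 81, 100, 121, 144}

{1, 4, 9, 16, 25, 36, 49, 64, 81, 100, 121, 144}


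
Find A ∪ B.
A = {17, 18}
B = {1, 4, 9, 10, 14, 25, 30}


A ∪ B = all elements in A or B (or both)
A = {17, 18}
B = {1, 4, 9, 10, 14, 25, 30}
A ∪ B = {1, 4, 9, 10, 14, 17, 18, 25, 30}

A ∪ B = {1, 4, 9, 10, 14, 17, 18, 25, 30}


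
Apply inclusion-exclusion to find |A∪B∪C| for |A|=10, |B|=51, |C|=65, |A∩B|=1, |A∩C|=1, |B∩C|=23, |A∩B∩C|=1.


|A∪B∪C| = |A|+|B|+|C| - |A∩B|-|A∩C|-|B∩C| + |A∩B∩C|
= 10+51+65 - 1-1-23 + 1
= 126 - 25 + 1
= 102

|A ∪ B ∪ C| = 102


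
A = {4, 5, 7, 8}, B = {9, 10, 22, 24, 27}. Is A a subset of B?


A ⊆ B means every element of A is in B.
Elements in A not in B: {4, 5, 7, 8}
So A ⊄ B.

No, A ⊄ B


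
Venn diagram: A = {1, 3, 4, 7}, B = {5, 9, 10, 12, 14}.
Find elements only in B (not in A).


A = {1, 3, 4, 7}
B = {5, 9, 10, 12, 14}
Region: only in B (not in A)
Elements: {5, 9, 10, 12, 14}

Elements only in B (not in A): {5, 9, 10, 12, 14}


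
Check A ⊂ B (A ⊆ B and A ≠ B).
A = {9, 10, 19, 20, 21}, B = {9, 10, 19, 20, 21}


A ⊂ B requires: A ⊆ B AND A ≠ B.
A ⊆ B? Yes
A = B? Yes
A = B, so A is not a PROPER subset.

No, A is not a proper subset of B


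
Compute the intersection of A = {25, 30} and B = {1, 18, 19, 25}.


A ∩ B = elements in both A and B
A = {25, 30}
B = {1, 18, 19, 25}
A ∩ B = {25}

A ∩ B = {25}
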